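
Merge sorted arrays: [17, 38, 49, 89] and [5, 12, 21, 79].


Take 5 from B
Take 12 from B
Take 17 from A
Take 21 from B
Take 38 from A
Take 49 from A
Take 79 from B

Merged: [5, 12, 17, 21, 38, 49, 79, 89]


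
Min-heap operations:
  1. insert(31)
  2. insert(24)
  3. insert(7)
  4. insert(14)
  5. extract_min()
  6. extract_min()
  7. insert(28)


insert(31) -> [31]
insert(24) -> [24, 31]
insert(7) -> [7, 31, 24]
insert(14) -> [7, 14, 24, 31]
extract_min()->7, [14, 31, 24]
extract_min()->14, [24, 31]
insert(28) -> [24, 31, 28]

Final heap: [24, 31, 28]


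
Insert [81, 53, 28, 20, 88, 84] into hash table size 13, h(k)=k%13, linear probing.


Insert 81: h=3 -> slot 3
Insert 53: h=1 -> slot 1
Insert 28: h=2 -> slot 2
Insert 20: h=7 -> slot 7
Insert 88: h=10 -> slot 10
Insert 84: h=6 -> slot 6

Table: [None, 53, 28, 81, None, None, 84, 20, None, None, 88, None, None]


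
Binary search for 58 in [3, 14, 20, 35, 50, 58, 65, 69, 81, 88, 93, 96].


Step 1: lo=0, hi=11, mid=5, val=58

Found at index 5


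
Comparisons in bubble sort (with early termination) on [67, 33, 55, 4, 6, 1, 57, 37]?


Algorithm: bubble sort (with early termination)
Input: [67, 33, 55, 4, 6, 1, 57, 37]
Sorted: [1, 4, 6, 33, 37, 55, 57, 67]

27


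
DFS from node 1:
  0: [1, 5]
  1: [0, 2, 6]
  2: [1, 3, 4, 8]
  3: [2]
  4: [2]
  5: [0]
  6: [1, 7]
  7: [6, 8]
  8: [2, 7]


Visit 1, push [6, 2, 0]
Visit 0, push [5]
Visit 5, push []
Visit 2, push [8, 4, 3]
Visit 3, push []
Visit 4, push []
Visit 8, push [7]
Visit 7, push [6]
Visit 6, push []

DFS order: [1, 0, 5, 2, 3, 4, 8, 7, 6]


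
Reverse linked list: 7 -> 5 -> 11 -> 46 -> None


Step 1: curr=7, set curr.next=prev(None) | reversed so far: 7
Step 2: curr=5, set curr.next=prev(7) | reversed so far: 5 -> 7
Step 3: curr=11, set curr.next=prev(5) | reversed so far: 11 -> 5 -> 7
Step 4: curr=46, set curr.next=prev(11) | reversed so far: 46 -> 11 -> 5 -> 7

46 -> 11 -> 5 -> 7 -> None


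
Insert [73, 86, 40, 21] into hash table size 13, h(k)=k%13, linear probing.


Insert 73: h=8 -> slot 8
Insert 86: h=8, 1 probes -> slot 9
Insert 40: h=1 -> slot 1
Insert 21: h=8, 2 probes -> slot 10

Table: [None, 40, None, None, None, None, None, None, 73, 86, 21, None, None]


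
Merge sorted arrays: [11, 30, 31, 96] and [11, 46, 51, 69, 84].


Take 11 from A
Take 11 from B
Take 30 from A
Take 31 from A
Take 46 from B
Take 51 from B
Take 69 from B
Take 84 from B

Merged: [11, 11, 30, 31, 46, 51, 69, 84, 96]


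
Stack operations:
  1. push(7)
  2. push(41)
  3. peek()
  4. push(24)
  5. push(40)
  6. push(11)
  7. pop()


push(7) -> [7]
push(41) -> [7, 41]
peek()->41
push(24) -> [7, 41, 24]
push(40) -> [7, 41, 24, 40]
push(11) -> [7, 41, 24, 40, 11]
pop()->11, [7, 41, 24, 40]

Final stack: [7, 41, 24, 40]


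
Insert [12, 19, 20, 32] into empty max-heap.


Insert 12: [12]
Insert 19: [19, 12]
Insert 20: [20, 12, 19]
Insert 32: [32, 20, 19, 12]

Final heap: [32, 20, 19, 12]


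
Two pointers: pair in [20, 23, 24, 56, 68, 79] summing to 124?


lo=0(20)+hi=5(79)=99
lo=1(23)+hi=5(79)=102
lo=2(24)+hi=5(79)=103
lo=3(56)+hi=5(79)=135
lo=3(56)+hi=4(68)=124

Yes: 56+68=124


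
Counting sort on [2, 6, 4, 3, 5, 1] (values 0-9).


Input: [2, 6, 4, 3, 5, 1]
Counts: [0, 1, 1, 1, 1, 1, 1, 0, 0, 0]

Sorted: [1, 2, 3, 4, 5, 6]


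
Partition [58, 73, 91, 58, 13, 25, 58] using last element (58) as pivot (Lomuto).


Pivot: 58
  58 <= 58: advance i (no swap)
  58 <= 58: swap -> [58, 58, 91, 73, 13, 25, 58]
  13 <= 58: swap -> [58, 58, 13, 73, 91, 25, 58]
  25 <= 58: swap -> [58, 58, 13, 25, 91, 73, 58]
Place pivot at 4: [58, 58, 13, 25, 58, 73, 91]

Partitioned: [58, 58, 13, 25, 58, 73, 91]


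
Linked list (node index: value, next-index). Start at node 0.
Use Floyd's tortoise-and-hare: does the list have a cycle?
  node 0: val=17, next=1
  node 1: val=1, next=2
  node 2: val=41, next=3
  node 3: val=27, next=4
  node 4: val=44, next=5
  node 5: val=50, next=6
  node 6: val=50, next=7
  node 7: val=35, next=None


Floyd's tortoise (slow, +1) and hare (fast, +2):
  init: slow=0, fast=0
  step 1: slow=1, fast=2
  step 2: slow=2, fast=4
  step 3: slow=3, fast=6
  step 4: fast 6->7->None, no cycle

Cycle: no


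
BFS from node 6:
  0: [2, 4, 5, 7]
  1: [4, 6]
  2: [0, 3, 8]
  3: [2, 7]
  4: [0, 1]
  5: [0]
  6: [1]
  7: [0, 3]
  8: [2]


Visit 6, enqueue [1]
Visit 1, enqueue [4]
Visit 4, enqueue [0]
Visit 0, enqueue [2, 5, 7]
Visit 2, enqueue [3, 8]
Visit 5, enqueue []
Visit 7, enqueue []
Visit 3, enqueue []
Visit 8, enqueue []

BFS order: [6, 1, 4, 0, 2, 5, 7, 3, 8]


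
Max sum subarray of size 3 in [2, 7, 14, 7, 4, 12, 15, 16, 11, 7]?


[0:3]: 23
[1:4]: 28
[2:5]: 25
[3:6]: 23
[4:7]: 31
[5:8]: 43
[6:9]: 42
[7:10]: 34

Max: 43 at [5:8]


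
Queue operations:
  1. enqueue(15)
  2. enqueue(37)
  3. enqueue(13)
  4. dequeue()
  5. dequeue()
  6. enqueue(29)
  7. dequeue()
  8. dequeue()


enqueue(15) -> [15]
enqueue(37) -> [15, 37]
enqueue(13) -> [15, 37, 13]
dequeue()->15, [37, 13]
dequeue()->37, [13]
enqueue(29) -> [13, 29]
dequeue()->13, [29]
dequeue()->29, []

Final queue: []


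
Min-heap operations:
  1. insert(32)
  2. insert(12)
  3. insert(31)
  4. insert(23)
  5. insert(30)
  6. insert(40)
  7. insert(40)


insert(32) -> [32]
insert(12) -> [12, 32]
insert(31) -> [12, 32, 31]
insert(23) -> [12, 23, 31, 32]
insert(30) -> [12, 23, 31, 32, 30]
insert(40) -> [12, 23, 31, 32, 30, 40]
insert(40) -> [12, 23, 31, 32, 30, 40, 40]

Final heap: [12, 23, 31, 32, 30, 40, 40]


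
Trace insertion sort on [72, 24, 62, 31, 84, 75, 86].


Initial: [72, 24, 62, 31, 84, 75, 86]
Insert 24: [24, 72, 62, 31, 84, 75, 86]
Insert 62: [24, 62, 72, 31, 84, 75, 86]
Insert 31: [24, 31, 62, 72, 84, 75, 86]
Insert 84: [24, 31, 62, 72, 84, 75, 86]
Insert 75: [24, 31, 62, 72, 75, 84, 86]
Insert 86: [24, 31, 62, 72, 75, 84, 86]

Sorted: [24, 31, 62, 72, 75, 84, 86]


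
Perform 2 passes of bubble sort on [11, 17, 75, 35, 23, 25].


Initial: [11, 17, 75, 35, 23, 25]
Pass 1: [11, 17, 35, 23, 25, 75] (3 swaps)
Pass 2: [11, 17, 23, 25, 35, 75] (2 swaps)

After 2 passes: [11, 17, 23, 25, 35, 75]


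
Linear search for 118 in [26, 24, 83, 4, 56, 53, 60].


i=0: 26!=118
i=1: 24!=118
i=2: 83!=118
i=3: 4!=118
i=4: 56!=118
i=5: 53!=118
i=6: 60!=118

Not found, 7 comps


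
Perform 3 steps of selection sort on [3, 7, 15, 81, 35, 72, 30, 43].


Initial: [3, 7, 15, 81, 35, 72, 30, 43]
Step 1: min=3 at 0
  Swap: [3, 7, 15, 81, 35, 72, 30, 43]
Step 2: min=7 at 1
  Swap: [3, 7, 15, 81, 35, 72, 30, 43]
Step 3: min=15 at 2
  Swap: [3, 7, 15, 81, 35, 72, 30, 43]

After 3 steps: [3, 7, 15, 81, 35, 72, 30, 43]


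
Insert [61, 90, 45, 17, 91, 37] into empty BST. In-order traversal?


Insert 61: root
Insert 90: R from 61
Insert 45: L from 61
Insert 17: L from 61 -> L from 45
Insert 91: R from 61 -> R from 90
Insert 37: L from 61 -> L from 45 -> R from 17

In-order: [17, 37, 45, 61, 90, 91]


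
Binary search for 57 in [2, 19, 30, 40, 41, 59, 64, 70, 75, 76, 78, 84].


Step 1: lo=0, hi=11, mid=5, val=59
Step 2: lo=0, hi=4, mid=2, val=30
Step 3: lo=3, hi=4, mid=3, val=40
Step 4: lo=4, hi=4, mid=4, val=41

Not found


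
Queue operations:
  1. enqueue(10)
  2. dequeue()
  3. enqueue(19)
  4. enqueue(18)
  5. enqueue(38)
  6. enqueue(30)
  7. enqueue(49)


enqueue(10) -> [10]
dequeue()->10, []
enqueue(19) -> [19]
enqueue(18) -> [19, 18]
enqueue(38) -> [19, 18, 38]
enqueue(30) -> [19, 18, 38, 30]
enqueue(49) -> [19, 18, 38, 30, 49]

Final queue: [19, 18, 38, 30, 49]


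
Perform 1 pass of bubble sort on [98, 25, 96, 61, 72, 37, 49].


Initial: [98, 25, 96, 61, 72, 37, 49]
Pass 1: [25, 96, 61, 72, 37, 49, 98] (6 swaps)

After 1 pass: [25, 96, 61, 72, 37, 49, 98]


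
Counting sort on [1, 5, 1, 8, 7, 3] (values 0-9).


Input: [1, 5, 1, 8, 7, 3]
Counts: [0, 2, 0, 1, 0, 1, 0, 1, 1, 0]

Sorted: [1, 1, 3, 5, 7, 8]


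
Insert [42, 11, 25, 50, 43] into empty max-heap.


Insert 42: [42]
Insert 11: [42, 11]
Insert 25: [42, 11, 25]
Insert 50: [50, 42, 25, 11]
Insert 43: [50, 43, 25, 11, 42]

Final heap: [50, 43, 25, 11, 42]


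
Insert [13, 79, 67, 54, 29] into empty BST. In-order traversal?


Insert 13: root
Insert 79: R from 13
Insert 67: R from 13 -> L from 79
Insert 54: R from 13 -> L from 79 -> L from 67
Insert 29: R from 13 -> L from 79 -> L from 67 -> L from 54

In-order: [13, 29, 54, 67, 79]


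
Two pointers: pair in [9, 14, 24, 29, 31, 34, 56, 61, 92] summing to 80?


lo=0(9)+hi=8(92)=101
lo=0(9)+hi=7(61)=70
lo=1(14)+hi=7(61)=75
lo=2(24)+hi=7(61)=85
lo=2(24)+hi=6(56)=80

Yes: 24+56=80


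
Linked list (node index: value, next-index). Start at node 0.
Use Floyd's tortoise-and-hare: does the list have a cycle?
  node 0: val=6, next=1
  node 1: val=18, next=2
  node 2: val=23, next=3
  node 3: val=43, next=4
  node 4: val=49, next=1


Floyd's tortoise (slow, +1) and hare (fast, +2):
  init: slow=0, fast=0
  step 1: slow=1, fast=2
  step 2: slow=2, fast=4
  step 3: slow=3, fast=2
  step 4: slow=4, fast=4
  slow == fast at node 4: cycle detected

Cycle: yes


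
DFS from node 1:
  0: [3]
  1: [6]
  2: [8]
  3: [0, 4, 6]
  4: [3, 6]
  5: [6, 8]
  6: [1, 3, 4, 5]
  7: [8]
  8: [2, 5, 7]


Visit 1, push [6]
Visit 6, push [5, 4, 3]
Visit 3, push [4, 0]
Visit 0, push []
Visit 4, push []
Visit 5, push [8]
Visit 8, push [7, 2]
Visit 2, push []
Visit 7, push []

DFS order: [1, 6, 3, 0, 4, 5, 8, 2, 7]


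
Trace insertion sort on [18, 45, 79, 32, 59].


Initial: [18, 45, 79, 32, 59]
Insert 45: [18, 45, 79, 32, 59]
Insert 79: [18, 45, 79, 32, 59]
Insert 32: [18, 32, 45, 79, 59]
Insert 59: [18, 32, 45, 59, 79]

Sorted: [18, 32, 45, 59, 79]


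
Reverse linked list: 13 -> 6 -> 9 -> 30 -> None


Step 1: curr=13, set curr.next=prev(None) | reversed so far: 13
Step 2: curr=6, set curr.next=prev(13) | reversed so far: 6 -> 13
Step 3: curr=9, set curr.next=prev(6) | reversed so far: 9 -> 6 -> 13
Step 4: curr=30, set curr.next=prev(9) | reversed so far: 30 -> 9 -> 6 -> 13

30 -> 9 -> 6 -> 13 -> None


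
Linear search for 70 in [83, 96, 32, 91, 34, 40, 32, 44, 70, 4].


i=0: 83!=70
i=1: 96!=70
i=2: 32!=70
i=3: 91!=70
i=4: 34!=70
i=5: 40!=70
i=6: 32!=70
i=7: 44!=70
i=8: 70==70 found!

Found at 8, 9 comps


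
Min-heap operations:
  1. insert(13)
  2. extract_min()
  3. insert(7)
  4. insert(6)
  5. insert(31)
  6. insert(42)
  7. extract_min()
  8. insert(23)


insert(13) -> [13]
extract_min()->13, []
insert(7) -> [7]
insert(6) -> [6, 7]
insert(31) -> [6, 7, 31]
insert(42) -> [6, 7, 31, 42]
extract_min()->6, [7, 42, 31]
insert(23) -> [7, 23, 31, 42]

Final heap: [7, 23, 31, 42]


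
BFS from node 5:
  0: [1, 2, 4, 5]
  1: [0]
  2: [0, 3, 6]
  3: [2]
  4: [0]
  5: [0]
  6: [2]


Visit 5, enqueue [0]
Visit 0, enqueue [1, 2, 4]
Visit 1, enqueue []
Visit 2, enqueue [3, 6]
Visit 4, enqueue []
Visit 3, enqueue []
Visit 6, enqueue []

BFS order: [5, 0, 1, 2, 4, 3, 6]


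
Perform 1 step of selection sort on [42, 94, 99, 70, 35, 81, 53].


Initial: [42, 94, 99, 70, 35, 81, 53]
Step 1: min=35 at 4
  Swap: [35, 94, 99, 70, 42, 81, 53]

After 1 step: [35, 94, 99, 70, 42, 81, 53]


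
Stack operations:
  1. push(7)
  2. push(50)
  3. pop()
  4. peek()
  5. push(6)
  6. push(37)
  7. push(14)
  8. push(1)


push(7) -> [7]
push(50) -> [7, 50]
pop()->50, [7]
peek()->7
push(6) -> [7, 6]
push(37) -> [7, 6, 37]
push(14) -> [7, 6, 37, 14]
push(1) -> [7, 6, 37, 14, 1]

Final stack: [7, 6, 37, 14, 1]


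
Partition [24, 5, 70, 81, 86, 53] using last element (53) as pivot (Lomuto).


Pivot: 53
  24 <= 53: advance i (no swap)
  5 <= 53: advance i (no swap)
Place pivot at 2: [24, 5, 53, 81, 86, 70]

Partitioned: [24, 5, 53, 81, 86, 70]


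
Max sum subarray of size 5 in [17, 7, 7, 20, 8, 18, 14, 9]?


[0:5]: 59
[1:6]: 60
[2:7]: 67
[3:8]: 69

Max: 69 at [3:8]


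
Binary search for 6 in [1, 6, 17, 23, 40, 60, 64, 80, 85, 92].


Step 1: lo=0, hi=9, mid=4, val=40
Step 2: lo=0, hi=3, mid=1, val=6

Found at index 1


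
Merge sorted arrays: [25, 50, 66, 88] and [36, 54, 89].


Take 25 from A
Take 36 from B
Take 50 from A
Take 54 from B
Take 66 from A
Take 88 from A

Merged: [25, 36, 50, 54, 66, 88, 89]


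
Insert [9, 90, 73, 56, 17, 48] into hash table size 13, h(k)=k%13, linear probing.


Insert 9: h=9 -> slot 9
Insert 90: h=12 -> slot 12
Insert 73: h=8 -> slot 8
Insert 56: h=4 -> slot 4
Insert 17: h=4, 1 probes -> slot 5
Insert 48: h=9, 1 probes -> slot 10

Table: [None, None, None, None, 56, 17, None, None, 73, 9, 48, None, 90]


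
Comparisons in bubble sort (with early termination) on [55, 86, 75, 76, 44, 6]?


Algorithm: bubble sort (with early termination)
Input: [55, 86, 75, 76, 44, 6]
Sorted: [6, 44, 55, 75, 76, 86]

15


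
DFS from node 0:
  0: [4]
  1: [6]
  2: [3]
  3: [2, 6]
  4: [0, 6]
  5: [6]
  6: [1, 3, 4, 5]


Visit 0, push [4]
Visit 4, push [6]
Visit 6, push [5, 3, 1]
Visit 1, push []
Visit 3, push [2]
Visit 2, push []
Visit 5, push []

DFS order: [0, 4, 6, 1, 3, 2, 5]


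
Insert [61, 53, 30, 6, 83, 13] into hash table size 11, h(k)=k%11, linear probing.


Insert 61: h=6 -> slot 6
Insert 53: h=9 -> slot 9
Insert 30: h=8 -> slot 8
Insert 6: h=6, 1 probes -> slot 7
Insert 83: h=6, 4 probes -> slot 10
Insert 13: h=2 -> slot 2

Table: [None, None, 13, None, None, None, 61, 6, 30, 53, 83]


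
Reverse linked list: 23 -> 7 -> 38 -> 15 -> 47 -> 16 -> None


Step 1: curr=23, set curr.next=prev(None) | reversed so far: 23
Step 2: curr=7, set curr.next=prev(23) | reversed so far: 7 -> 23
Step 3: curr=38, set curr.next=prev(7) | reversed so far: 38 -> 7 -> 23
Step 4: curr=15, set curr.next=prev(38) | reversed so far: 15 -> 38 -> 7 -> 23
Step 5: curr=47, set curr.next=prev(15) | reversed so far: 47 -> 15 -> 38 -> 7 -> 23
Step 6: curr=16, set curr.next=prev(47) | reversed so far: 16 -> 47 -> 15 -> 38 -> 7 -> 23

16 -> 47 -> 15 -> 38 -> 7 -> 23 -> None


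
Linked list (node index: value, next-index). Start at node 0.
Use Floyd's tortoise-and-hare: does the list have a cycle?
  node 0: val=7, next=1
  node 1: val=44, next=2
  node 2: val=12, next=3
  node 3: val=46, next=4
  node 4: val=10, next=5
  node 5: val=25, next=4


Floyd's tortoise (slow, +1) and hare (fast, +2):
  init: slow=0, fast=0
  step 1: slow=1, fast=2
  step 2: slow=2, fast=4
  step 3: slow=3, fast=4
  step 4: slow=4, fast=4
  slow == fast at node 4: cycle detected

Cycle: yes


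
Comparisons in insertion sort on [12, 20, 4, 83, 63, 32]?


Algorithm: insertion sort
Input: [12, 20, 4, 83, 63, 32]
Sorted: [4, 12, 20, 32, 63, 83]

9


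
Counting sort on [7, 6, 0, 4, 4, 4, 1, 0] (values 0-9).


Input: [7, 6, 0, 4, 4, 4, 1, 0]
Counts: [2, 1, 0, 0, 3, 0, 1, 1, 0, 0]

Sorted: [0, 0, 1, 4, 4, 4, 6, 7]


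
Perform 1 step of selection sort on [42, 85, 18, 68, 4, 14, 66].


Initial: [42, 85, 18, 68, 4, 14, 66]
Step 1: min=4 at 4
  Swap: [4, 85, 18, 68, 42, 14, 66]

After 1 step: [4, 85, 18, 68, 42, 14, 66]


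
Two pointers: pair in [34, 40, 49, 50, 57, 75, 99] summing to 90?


lo=0(34)+hi=6(99)=133
lo=0(34)+hi=5(75)=109
lo=0(34)+hi=4(57)=91
lo=0(34)+hi=3(50)=84
lo=1(40)+hi=3(50)=90

Yes: 40+50=90


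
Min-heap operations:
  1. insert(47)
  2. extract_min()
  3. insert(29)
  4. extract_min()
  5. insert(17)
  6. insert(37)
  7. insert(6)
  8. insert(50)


insert(47) -> [47]
extract_min()->47, []
insert(29) -> [29]
extract_min()->29, []
insert(17) -> [17]
insert(37) -> [17, 37]
insert(6) -> [6, 37, 17]
insert(50) -> [6, 37, 17, 50]

Final heap: [6, 37, 17, 50]


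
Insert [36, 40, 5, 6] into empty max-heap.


Insert 36: [36]
Insert 40: [40, 36]
Insert 5: [40, 36, 5]
Insert 6: [40, 36, 5, 6]

Final heap: [40, 36, 5, 6]


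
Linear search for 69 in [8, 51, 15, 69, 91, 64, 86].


i=0: 8!=69
i=1: 51!=69
i=2: 15!=69
i=3: 69==69 found!

Found at 3, 4 comps


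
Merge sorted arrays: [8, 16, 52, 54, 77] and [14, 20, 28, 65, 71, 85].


Take 8 from A
Take 14 from B
Take 16 from A
Take 20 from B
Take 28 from B
Take 52 from A
Take 54 from A
Take 65 from B
Take 71 from B
Take 77 from A

Merged: [8, 14, 16, 20, 28, 52, 54, 65, 71, 77, 85]


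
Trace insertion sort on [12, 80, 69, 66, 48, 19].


Initial: [12, 80, 69, 66, 48, 19]
Insert 80: [12, 80, 69, 66, 48, 19]
Insert 69: [12, 69, 80, 66, 48, 19]
Insert 66: [12, 66, 69, 80, 48, 19]
Insert 48: [12, 48, 66, 69, 80, 19]
Insert 19: [12, 19, 48, 66, 69, 80]

Sorted: [12, 19, 48, 66, 69, 80]


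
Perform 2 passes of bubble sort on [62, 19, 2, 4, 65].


Initial: [62, 19, 2, 4, 65]
Pass 1: [19, 2, 4, 62, 65] (3 swaps)
Pass 2: [2, 4, 19, 62, 65] (2 swaps)

After 2 passes: [2, 4, 19, 62, 65]


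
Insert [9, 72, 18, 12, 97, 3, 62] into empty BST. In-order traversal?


Insert 9: root
Insert 72: R from 9
Insert 18: R from 9 -> L from 72
Insert 12: R from 9 -> L from 72 -> L from 18
Insert 97: R from 9 -> R from 72
Insert 3: L from 9
Insert 62: R from 9 -> L from 72 -> R from 18

In-order: [3, 9, 12, 18, 62, 72, 97]


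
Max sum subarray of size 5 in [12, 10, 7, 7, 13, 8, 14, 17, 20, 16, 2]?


[0:5]: 49
[1:6]: 45
[2:7]: 49
[3:8]: 59
[4:9]: 72
[5:10]: 75
[6:11]: 69

Max: 75 at [5:10]


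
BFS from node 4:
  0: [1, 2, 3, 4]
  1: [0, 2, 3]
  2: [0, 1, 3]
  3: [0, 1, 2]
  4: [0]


Visit 4, enqueue [0]
Visit 0, enqueue [1, 2, 3]
Visit 1, enqueue []
Visit 2, enqueue []
Visit 3, enqueue []

BFS order: [4, 0, 1, 2, 3]


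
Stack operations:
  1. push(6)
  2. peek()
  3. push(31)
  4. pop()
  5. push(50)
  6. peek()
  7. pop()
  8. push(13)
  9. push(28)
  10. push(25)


push(6) -> [6]
peek()->6
push(31) -> [6, 31]
pop()->31, [6]
push(50) -> [6, 50]
peek()->50
pop()->50, [6]
push(13) -> [6, 13]
push(28) -> [6, 13, 28]
push(25) -> [6, 13, 28, 25]

Final stack: [6, 13, 28, 25]


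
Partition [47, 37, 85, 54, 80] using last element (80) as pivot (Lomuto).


Pivot: 80
  47 <= 80: advance i (no swap)
  37 <= 80: advance i (no swap)
  54 <= 80: swap -> [47, 37, 54, 85, 80]
Place pivot at 3: [47, 37, 54, 80, 85]

Partitioned: [47, 37, 54, 80, 85]


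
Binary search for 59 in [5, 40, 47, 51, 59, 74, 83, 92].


Step 1: lo=0, hi=7, mid=3, val=51
Step 2: lo=4, hi=7, mid=5, val=74
Step 3: lo=4, hi=4, mid=4, val=59

Found at index 4


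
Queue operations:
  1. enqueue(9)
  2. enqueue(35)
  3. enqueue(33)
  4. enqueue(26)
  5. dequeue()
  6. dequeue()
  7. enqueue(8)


enqueue(9) -> [9]
enqueue(35) -> [9, 35]
enqueue(33) -> [9, 35, 33]
enqueue(26) -> [9, 35, 33, 26]
dequeue()->9, [35, 33, 26]
dequeue()->35, [33, 26]
enqueue(8) -> [33, 26, 8]

Final queue: [33, 26, 8]


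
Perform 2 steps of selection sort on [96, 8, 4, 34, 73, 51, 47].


Initial: [96, 8, 4, 34, 73, 51, 47]
Step 1: min=4 at 2
  Swap: [4, 8, 96, 34, 73, 51, 47]
Step 2: min=8 at 1
  Swap: [4, 8, 96, 34, 73, 51, 47]

After 2 steps: [4, 8, 96, 34, 73, 51, 47]


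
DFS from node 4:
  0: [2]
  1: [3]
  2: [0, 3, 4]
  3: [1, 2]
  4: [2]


Visit 4, push [2]
Visit 2, push [3, 0]
Visit 0, push []
Visit 3, push [1]
Visit 1, push []

DFS order: [4, 2, 0, 3, 1]


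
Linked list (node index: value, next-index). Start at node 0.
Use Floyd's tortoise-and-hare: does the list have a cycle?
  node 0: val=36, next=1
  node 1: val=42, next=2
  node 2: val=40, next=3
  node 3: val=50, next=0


Floyd's tortoise (slow, +1) and hare (fast, +2):
  init: slow=0, fast=0
  step 1: slow=1, fast=2
  step 2: slow=2, fast=0
  step 3: slow=3, fast=2
  step 4: slow=0, fast=0
  slow == fast at node 0: cycle detected

Cycle: yes


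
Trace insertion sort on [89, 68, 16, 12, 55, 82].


Initial: [89, 68, 16, 12, 55, 82]
Insert 68: [68, 89, 16, 12, 55, 82]
Insert 16: [16, 68, 89, 12, 55, 82]
Insert 12: [12, 16, 68, 89, 55, 82]
Insert 55: [12, 16, 55, 68, 89, 82]
Insert 82: [12, 16, 55, 68, 82, 89]

Sorted: [12, 16, 55, 68, 82, 89]


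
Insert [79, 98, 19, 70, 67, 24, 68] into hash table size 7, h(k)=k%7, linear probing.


Insert 79: h=2 -> slot 2
Insert 98: h=0 -> slot 0
Insert 19: h=5 -> slot 5
Insert 70: h=0, 1 probes -> slot 1
Insert 67: h=4 -> slot 4
Insert 24: h=3 -> slot 3
Insert 68: h=5, 1 probes -> slot 6

Table: [98, 70, 79, 24, 67, 19, 68]


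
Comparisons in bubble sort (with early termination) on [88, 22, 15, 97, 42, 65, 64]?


Algorithm: bubble sort (with early termination)
Input: [88, 22, 15, 97, 42, 65, 64]
Sorted: [15, 22, 42, 64, 65, 88, 97]

18


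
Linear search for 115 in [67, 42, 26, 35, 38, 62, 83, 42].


i=0: 67!=115
i=1: 42!=115
i=2: 26!=115
i=3: 35!=115
i=4: 38!=115
i=5: 62!=115
i=6: 83!=115
i=7: 42!=115

Not found, 8 comps


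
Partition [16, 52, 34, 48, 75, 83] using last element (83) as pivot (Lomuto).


Pivot: 83
  16 <= 83: advance i (no swap)
  52 <= 83: advance i (no swap)
  34 <= 83: advance i (no swap)
  48 <= 83: advance i (no swap)
  75 <= 83: advance i (no swap)
Place pivot at 5: [16, 52, 34, 48, 75, 83]

Partitioned: [16, 52, 34, 48, 75, 83]


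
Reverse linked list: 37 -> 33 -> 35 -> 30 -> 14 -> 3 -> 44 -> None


Step 1: curr=37, set curr.next=prev(None) | reversed so far: 37
Step 2: curr=33, set curr.next=prev(37) | reversed so far: 33 -> 37
Step 3: curr=35, set curr.next=prev(33) | reversed so far: 35 -> 33 -> 37
Step 4: curr=30, set curr.next=prev(35) | reversed so far: 30 -> 35 -> 33 -> 37
Step 5: curr=14, set curr.next=prev(30) | reversed so far: 14 -> 30 -> 35 -> 33 -> 37
Step 6: curr=3, set curr.next=prev(14) | reversed so far: 3 -> 14 -> 30 -> 35 -> 33 -> 37
Step 7: curr=44, set curr.next=prev(3) | reversed so far: 44 -> 3 -> 14 -> 30 -> 35 -> 33 -> 37

44 -> 3 -> 14 -> 30 -> 35 -> 33 -> 37 -> None


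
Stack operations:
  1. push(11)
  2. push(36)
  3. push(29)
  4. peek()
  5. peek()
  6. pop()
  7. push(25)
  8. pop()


push(11) -> [11]
push(36) -> [11, 36]
push(29) -> [11, 36, 29]
peek()->29
peek()->29
pop()->29, [11, 36]
push(25) -> [11, 36, 25]
pop()->25, [11, 36]

Final stack: [11, 36]


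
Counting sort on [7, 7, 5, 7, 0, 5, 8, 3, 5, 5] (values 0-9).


Input: [7, 7, 5, 7, 0, 5, 8, 3, 5, 5]
Counts: [1, 0, 0, 1, 0, 4, 0, 3, 1, 0]

Sorted: [0, 3, 5, 5, 5, 5, 7, 7, 7, 8]


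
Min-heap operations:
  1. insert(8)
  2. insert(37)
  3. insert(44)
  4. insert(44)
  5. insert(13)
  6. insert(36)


insert(8) -> [8]
insert(37) -> [8, 37]
insert(44) -> [8, 37, 44]
insert(44) -> [8, 37, 44, 44]
insert(13) -> [8, 13, 44, 44, 37]
insert(36) -> [8, 13, 36, 44, 37, 44]

Final heap: [8, 13, 36, 44, 37, 44]


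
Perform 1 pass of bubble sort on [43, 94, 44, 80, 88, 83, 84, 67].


Initial: [43, 94, 44, 80, 88, 83, 84, 67]
Pass 1: [43, 44, 80, 88, 83, 84, 67, 94] (6 swaps)

After 1 pass: [43, 44, 80, 88, 83, 84, 67, 94]


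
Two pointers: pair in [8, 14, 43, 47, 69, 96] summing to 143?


lo=0(8)+hi=5(96)=104
lo=1(14)+hi=5(96)=110
lo=2(43)+hi=5(96)=139
lo=3(47)+hi=5(96)=143

Yes: 47+96=143


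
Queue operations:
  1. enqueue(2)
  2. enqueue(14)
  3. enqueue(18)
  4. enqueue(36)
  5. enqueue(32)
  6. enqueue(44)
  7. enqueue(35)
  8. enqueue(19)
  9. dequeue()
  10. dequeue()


enqueue(2) -> [2]
enqueue(14) -> [2, 14]
enqueue(18) -> [2, 14, 18]
enqueue(36) -> [2, 14, 18, 36]
enqueue(32) -> [2, 14, 18, 36, 32]
enqueue(44) -> [2, 14, 18, 36, 32, 44]
enqueue(35) -> [2, 14, 18, 36, 32, 44, 35]
enqueue(19) -> [2, 14, 18, 36, 32, 44, 35, 19]
dequeue()->2, [14, 18, 36, 32, 44, 35, 19]
dequeue()->14, [18, 36, 32, 44, 35, 19]

Final queue: [18, 36, 32, 44, 35, 19]


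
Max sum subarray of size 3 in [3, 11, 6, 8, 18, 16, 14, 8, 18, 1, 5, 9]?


[0:3]: 20
[1:4]: 25
[2:5]: 32
[3:6]: 42
[4:7]: 48
[5:8]: 38
[6:9]: 40
[7:10]: 27
[8:11]: 24
[9:12]: 15

Max: 48 at [4:7]


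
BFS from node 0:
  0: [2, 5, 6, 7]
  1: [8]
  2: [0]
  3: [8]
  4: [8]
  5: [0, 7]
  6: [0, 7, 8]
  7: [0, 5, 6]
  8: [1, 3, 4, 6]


Visit 0, enqueue [2, 5, 6, 7]
Visit 2, enqueue []
Visit 5, enqueue []
Visit 6, enqueue [8]
Visit 7, enqueue []
Visit 8, enqueue [1, 3, 4]
Visit 1, enqueue []
Visit 3, enqueue []
Visit 4, enqueue []

BFS order: [0, 2, 5, 6, 7, 8, 1, 3, 4]


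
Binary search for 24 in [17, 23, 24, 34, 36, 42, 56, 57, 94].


Step 1: lo=0, hi=8, mid=4, val=36
Step 2: lo=0, hi=3, mid=1, val=23
Step 3: lo=2, hi=3, mid=2, val=24

Found at index 2


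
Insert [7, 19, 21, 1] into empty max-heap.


Insert 7: [7]
Insert 19: [19, 7]
Insert 21: [21, 7, 19]
Insert 1: [21, 7, 19, 1]

Final heap: [21, 7, 19, 1]


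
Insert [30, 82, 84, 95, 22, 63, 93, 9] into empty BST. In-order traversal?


Insert 30: root
Insert 82: R from 30
Insert 84: R from 30 -> R from 82
Insert 95: R from 30 -> R from 82 -> R from 84
Insert 22: L from 30
Insert 63: R from 30 -> L from 82
Insert 93: R from 30 -> R from 82 -> R from 84 -> L from 95
Insert 9: L from 30 -> L from 22

In-order: [9, 22, 30, 63, 82, 84, 93, 95]


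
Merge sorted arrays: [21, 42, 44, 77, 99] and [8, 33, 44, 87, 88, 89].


Take 8 from B
Take 21 from A
Take 33 from B
Take 42 from A
Take 44 from A
Take 44 from B
Take 77 from A
Take 87 from B
Take 88 from B
Take 89 from B

Merged: [8, 21, 33, 42, 44, 44, 77, 87, 88, 89, 99]


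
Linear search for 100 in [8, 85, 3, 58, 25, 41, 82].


i=0: 8!=100
i=1: 85!=100
i=2: 3!=100
i=3: 58!=100
i=4: 25!=100
i=5: 41!=100
i=6: 82!=100

Not found, 7 comps


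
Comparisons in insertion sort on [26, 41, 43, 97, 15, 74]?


Algorithm: insertion sort
Input: [26, 41, 43, 97, 15, 74]
Sorted: [15, 26, 41, 43, 74, 97]

9


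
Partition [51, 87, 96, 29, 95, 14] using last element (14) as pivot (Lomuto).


Pivot: 14
Place pivot at 0: [14, 87, 96, 29, 95, 51]

Partitioned: [14, 87, 96, 29, 95, 51]


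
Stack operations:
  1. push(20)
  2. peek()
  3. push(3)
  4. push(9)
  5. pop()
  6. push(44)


push(20) -> [20]
peek()->20
push(3) -> [20, 3]
push(9) -> [20, 3, 9]
pop()->9, [20, 3]
push(44) -> [20, 3, 44]

Final stack: [20, 3, 44]


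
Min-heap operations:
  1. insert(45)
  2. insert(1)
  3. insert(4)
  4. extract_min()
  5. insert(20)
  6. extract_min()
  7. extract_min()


insert(45) -> [45]
insert(1) -> [1, 45]
insert(4) -> [1, 45, 4]
extract_min()->1, [4, 45]
insert(20) -> [4, 45, 20]
extract_min()->4, [20, 45]
extract_min()->20, [45]

Final heap: [45]


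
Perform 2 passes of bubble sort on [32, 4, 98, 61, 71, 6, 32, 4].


Initial: [32, 4, 98, 61, 71, 6, 32, 4]
Pass 1: [4, 32, 61, 71, 6, 32, 4, 98] (6 swaps)
Pass 2: [4, 32, 61, 6, 32, 4, 71, 98] (3 swaps)

After 2 passes: [4, 32, 61, 6, 32, 4, 71, 98]


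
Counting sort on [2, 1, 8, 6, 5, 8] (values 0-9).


Input: [2, 1, 8, 6, 5, 8]
Counts: [0, 1, 1, 0, 0, 1, 1, 0, 2, 0]

Sorted: [1, 2, 5, 6, 8, 8]


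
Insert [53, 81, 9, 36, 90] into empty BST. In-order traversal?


Insert 53: root
Insert 81: R from 53
Insert 9: L from 53
Insert 36: L from 53 -> R from 9
Insert 90: R from 53 -> R from 81

In-order: [9, 36, 53, 81, 90]


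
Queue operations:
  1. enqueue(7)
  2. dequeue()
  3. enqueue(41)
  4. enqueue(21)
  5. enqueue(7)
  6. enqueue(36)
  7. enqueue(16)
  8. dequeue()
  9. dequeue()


enqueue(7) -> [7]
dequeue()->7, []
enqueue(41) -> [41]
enqueue(21) -> [41, 21]
enqueue(7) -> [41, 21, 7]
enqueue(36) -> [41, 21, 7, 36]
enqueue(16) -> [41, 21, 7, 36, 16]
dequeue()->41, [21, 7, 36, 16]
dequeue()->21, [7, 36, 16]

Final queue: [7, 36, 16]


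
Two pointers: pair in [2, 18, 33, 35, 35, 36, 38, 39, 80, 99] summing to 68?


lo=0(2)+hi=9(99)=101
lo=0(2)+hi=8(80)=82
lo=0(2)+hi=7(39)=41
lo=1(18)+hi=7(39)=57
lo=2(33)+hi=7(39)=72
lo=2(33)+hi=6(38)=71
lo=2(33)+hi=5(36)=69
lo=2(33)+hi=4(35)=68

Yes: 33+35=68


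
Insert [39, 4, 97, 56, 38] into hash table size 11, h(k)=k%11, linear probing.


Insert 39: h=6 -> slot 6
Insert 4: h=4 -> slot 4
Insert 97: h=9 -> slot 9
Insert 56: h=1 -> slot 1
Insert 38: h=5 -> slot 5

Table: [None, 56, None, None, 4, 38, 39, None, None, 97, None]


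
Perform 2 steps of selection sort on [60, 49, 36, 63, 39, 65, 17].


Initial: [60, 49, 36, 63, 39, 65, 17]
Step 1: min=17 at 6
  Swap: [17, 49, 36, 63, 39, 65, 60]
Step 2: min=36 at 2
  Swap: [17, 36, 49, 63, 39, 65, 60]

After 2 steps: [17, 36, 49, 63, 39, 65, 60]


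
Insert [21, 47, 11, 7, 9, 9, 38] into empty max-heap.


Insert 21: [21]
Insert 47: [47, 21]
Insert 11: [47, 21, 11]
Insert 7: [47, 21, 11, 7]
Insert 9: [47, 21, 11, 7, 9]
Insert 9: [47, 21, 11, 7, 9, 9]
Insert 38: [47, 21, 38, 7, 9, 9, 11]

Final heap: [47, 21, 38, 7, 9, 9, 11]


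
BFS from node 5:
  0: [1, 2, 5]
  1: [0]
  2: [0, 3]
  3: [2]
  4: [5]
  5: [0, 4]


Visit 5, enqueue [0, 4]
Visit 0, enqueue [1, 2]
Visit 4, enqueue []
Visit 1, enqueue []
Visit 2, enqueue [3]
Visit 3, enqueue []

BFS order: [5, 0, 4, 1, 2, 3]


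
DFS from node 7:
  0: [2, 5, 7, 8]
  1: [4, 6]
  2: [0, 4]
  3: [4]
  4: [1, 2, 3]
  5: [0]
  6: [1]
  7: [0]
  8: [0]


Visit 7, push [0]
Visit 0, push [8, 5, 2]
Visit 2, push [4]
Visit 4, push [3, 1]
Visit 1, push [6]
Visit 6, push []
Visit 3, push []
Visit 5, push []
Visit 8, push []

DFS order: [7, 0, 2, 4, 1, 6, 3, 5, 8]


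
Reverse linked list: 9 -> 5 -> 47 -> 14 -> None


Step 1: curr=9, set curr.next=prev(None) | reversed so far: 9
Step 2: curr=5, set curr.next=prev(9) | reversed so far: 5 -> 9
Step 3: curr=47, set curr.next=prev(5) | reversed so far: 47 -> 5 -> 9
Step 4: curr=14, set curr.next=prev(47) | reversed so far: 14 -> 47 -> 5 -> 9

14 -> 47 -> 5 -> 9 -> None


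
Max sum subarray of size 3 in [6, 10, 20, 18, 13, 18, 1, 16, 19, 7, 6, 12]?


[0:3]: 36
[1:4]: 48
[2:5]: 51
[3:6]: 49
[4:7]: 32
[5:8]: 35
[6:9]: 36
[7:10]: 42
[8:11]: 32
[9:12]: 25

Max: 51 at [2:5]


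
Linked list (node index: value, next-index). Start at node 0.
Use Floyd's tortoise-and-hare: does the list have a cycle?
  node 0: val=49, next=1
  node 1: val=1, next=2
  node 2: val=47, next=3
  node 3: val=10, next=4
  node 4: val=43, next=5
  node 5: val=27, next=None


Floyd's tortoise (slow, +1) and hare (fast, +2):
  init: slow=0, fast=0
  step 1: slow=1, fast=2
  step 2: slow=2, fast=4
  step 3: fast 4->5->None, no cycle

Cycle: no


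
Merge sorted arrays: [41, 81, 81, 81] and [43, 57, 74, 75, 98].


Take 41 from A
Take 43 from B
Take 57 from B
Take 74 from B
Take 75 from B
Take 81 from A
Take 81 from A
Take 81 from A

Merged: [41, 43, 57, 74, 75, 81, 81, 81, 98]


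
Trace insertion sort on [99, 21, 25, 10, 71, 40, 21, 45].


Initial: [99, 21, 25, 10, 71, 40, 21, 45]
Insert 21: [21, 99, 25, 10, 71, 40, 21, 45]
Insert 25: [21, 25, 99, 10, 71, 40, 21, 45]
Insert 10: [10, 21, 25, 99, 71, 40, 21, 45]
Insert 71: [10, 21, 25, 71, 99, 40, 21, 45]
Insert 40: [10, 21, 25, 40, 71, 99, 21, 45]
Insert 21: [10, 21, 21, 25, 40, 71, 99, 45]
Insert 45: [10, 21, 21, 25, 40, 45, 71, 99]

Sorted: [10, 21, 21, 25, 40, 45, 71, 99]


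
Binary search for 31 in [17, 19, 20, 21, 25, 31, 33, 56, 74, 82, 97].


Step 1: lo=0, hi=10, mid=5, val=31

Found at index 5


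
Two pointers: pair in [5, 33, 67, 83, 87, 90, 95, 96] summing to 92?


lo=0(5)+hi=7(96)=101
lo=0(5)+hi=6(95)=100
lo=0(5)+hi=5(90)=95
lo=0(5)+hi=4(87)=92

Yes: 5+87=92


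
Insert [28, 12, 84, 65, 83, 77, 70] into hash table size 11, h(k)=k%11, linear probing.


Insert 28: h=6 -> slot 6
Insert 12: h=1 -> slot 1
Insert 84: h=7 -> slot 7
Insert 65: h=10 -> slot 10
Insert 83: h=6, 2 probes -> slot 8
Insert 77: h=0 -> slot 0
Insert 70: h=4 -> slot 4

Table: [77, 12, None, None, 70, None, 28, 84, 83, None, 65]


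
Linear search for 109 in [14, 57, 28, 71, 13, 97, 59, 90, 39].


i=0: 14!=109
i=1: 57!=109
i=2: 28!=109
i=3: 71!=109
i=4: 13!=109
i=5: 97!=109
i=6: 59!=109
i=7: 90!=109
i=8: 39!=109

Not found, 9 comps


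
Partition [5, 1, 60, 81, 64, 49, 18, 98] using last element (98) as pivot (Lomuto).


Pivot: 98
  5 <= 98: advance i (no swap)
  1 <= 98: advance i (no swap)
  60 <= 98: advance i (no swap)
  81 <= 98: advance i (no swap)
  64 <= 98: advance i (no swap)
  49 <= 98: advance i (no swap)
  18 <= 98: advance i (no swap)
Place pivot at 7: [5, 1, 60, 81, 64, 49, 18, 98]

Partitioned: [5, 1, 60, 81, 64, 49, 18, 98]


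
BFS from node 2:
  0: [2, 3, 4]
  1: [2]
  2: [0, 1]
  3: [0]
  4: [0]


Visit 2, enqueue [0, 1]
Visit 0, enqueue [3, 4]
Visit 1, enqueue []
Visit 3, enqueue []
Visit 4, enqueue []

BFS order: [2, 0, 1, 3, 4]


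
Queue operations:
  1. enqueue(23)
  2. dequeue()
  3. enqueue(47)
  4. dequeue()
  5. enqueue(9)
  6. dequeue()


enqueue(23) -> [23]
dequeue()->23, []
enqueue(47) -> [47]
dequeue()->47, []
enqueue(9) -> [9]
dequeue()->9, []

Final queue: []


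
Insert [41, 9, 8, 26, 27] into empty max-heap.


Insert 41: [41]
Insert 9: [41, 9]
Insert 8: [41, 9, 8]
Insert 26: [41, 26, 8, 9]
Insert 27: [41, 27, 8, 9, 26]

Final heap: [41, 27, 8, 9, 26]


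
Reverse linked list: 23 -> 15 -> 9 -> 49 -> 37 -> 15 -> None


Step 1: curr=23, set curr.next=prev(None) | reversed so far: 23
Step 2: curr=15, set curr.next=prev(23) | reversed so far: 15 -> 23
Step 3: curr=9, set curr.next=prev(15) | reversed so far: 9 -> 15 -> 23
Step 4: curr=49, set curr.next=prev(9) | reversed so far: 49 -> 9 -> 15 -> 23
Step 5: curr=37, set curr.next=prev(49) | reversed so far: 37 -> 49 -> 9 -> 15 -> 23
Step 6: curr=15, set curr.next=prev(37) | reversed so far: 15 -> 37 -> 49 -> 9 -> 15 -> 23

15 -> 37 -> 49 -> 9 -> 15 -> 23 -> None


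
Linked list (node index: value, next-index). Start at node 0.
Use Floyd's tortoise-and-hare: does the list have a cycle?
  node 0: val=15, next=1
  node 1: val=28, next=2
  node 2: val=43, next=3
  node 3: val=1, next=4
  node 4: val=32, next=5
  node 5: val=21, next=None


Floyd's tortoise (slow, +1) and hare (fast, +2):
  init: slow=0, fast=0
  step 1: slow=1, fast=2
  step 2: slow=2, fast=4
  step 3: fast 4->5->None, no cycle

Cycle: no


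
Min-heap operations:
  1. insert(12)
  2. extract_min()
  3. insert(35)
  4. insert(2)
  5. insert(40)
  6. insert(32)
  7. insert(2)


insert(12) -> [12]
extract_min()->12, []
insert(35) -> [35]
insert(2) -> [2, 35]
insert(40) -> [2, 35, 40]
insert(32) -> [2, 32, 40, 35]
insert(2) -> [2, 2, 40, 35, 32]

Final heap: [2, 2, 40, 35, 32]


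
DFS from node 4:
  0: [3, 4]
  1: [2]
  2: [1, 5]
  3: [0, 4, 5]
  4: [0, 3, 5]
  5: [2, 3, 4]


Visit 4, push [5, 3, 0]
Visit 0, push [3]
Visit 3, push [5]
Visit 5, push [2]
Visit 2, push [1]
Visit 1, push []

DFS order: [4, 0, 3, 5, 2, 1]


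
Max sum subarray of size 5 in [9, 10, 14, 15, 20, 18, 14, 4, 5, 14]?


[0:5]: 68
[1:6]: 77
[2:7]: 81
[3:8]: 71
[4:9]: 61
[5:10]: 55

Max: 81 at [2:7]


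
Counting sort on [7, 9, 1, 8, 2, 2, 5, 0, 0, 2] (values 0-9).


Input: [7, 9, 1, 8, 2, 2, 5, 0, 0, 2]
Counts: [2, 1, 3, 0, 0, 1, 0, 1, 1, 1]

Sorted: [0, 0, 1, 2, 2, 2, 5, 7, 8, 9]


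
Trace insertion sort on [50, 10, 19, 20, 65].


Initial: [50, 10, 19, 20, 65]
Insert 10: [10, 50, 19, 20, 65]
Insert 19: [10, 19, 50, 20, 65]
Insert 20: [10, 19, 20, 50, 65]
Insert 65: [10, 19, 20, 50, 65]

Sorted: [10, 19, 20, 50, 65]


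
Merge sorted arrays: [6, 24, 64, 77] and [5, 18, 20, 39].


Take 5 from B
Take 6 from A
Take 18 from B
Take 20 from B
Take 24 from A
Take 39 from B

Merged: [5, 6, 18, 20, 24, 39, 64, 77]


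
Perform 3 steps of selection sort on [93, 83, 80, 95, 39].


Initial: [93, 83, 80, 95, 39]
Step 1: min=39 at 4
  Swap: [39, 83, 80, 95, 93]
Step 2: min=80 at 2
  Swap: [39, 80, 83, 95, 93]
Step 3: min=83 at 2
  Swap: [39, 80, 83, 95, 93]

After 3 steps: [39, 80, 83, 95, 93]


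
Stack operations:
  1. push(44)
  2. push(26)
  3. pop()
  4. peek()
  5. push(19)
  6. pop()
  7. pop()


push(44) -> [44]
push(26) -> [44, 26]
pop()->26, [44]
peek()->44
push(19) -> [44, 19]
pop()->19, [44]
pop()->44, []

Final stack: []


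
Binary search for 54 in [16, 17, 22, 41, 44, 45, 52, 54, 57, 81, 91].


Step 1: lo=0, hi=10, mid=5, val=45
Step 2: lo=6, hi=10, mid=8, val=57
Step 3: lo=6, hi=7, mid=6, val=52
Step 4: lo=7, hi=7, mid=7, val=54

Found at index 7


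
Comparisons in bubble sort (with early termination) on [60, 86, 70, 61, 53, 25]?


Algorithm: bubble sort (with early termination)
Input: [60, 86, 70, 61, 53, 25]
Sorted: [25, 53, 60, 61, 70, 86]

15


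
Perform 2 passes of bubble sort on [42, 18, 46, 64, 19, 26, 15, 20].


Initial: [42, 18, 46, 64, 19, 26, 15, 20]
Pass 1: [18, 42, 46, 19, 26, 15, 20, 64] (5 swaps)
Pass 2: [18, 42, 19, 26, 15, 20, 46, 64] (4 swaps)

After 2 passes: [18, 42, 19, 26, 15, 20, 46, 64]


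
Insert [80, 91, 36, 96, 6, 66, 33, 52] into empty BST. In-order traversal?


Insert 80: root
Insert 91: R from 80
Insert 36: L from 80
Insert 96: R from 80 -> R from 91
Insert 6: L from 80 -> L from 36
Insert 66: L from 80 -> R from 36
Insert 33: L from 80 -> L from 36 -> R from 6
Insert 52: L from 80 -> R from 36 -> L from 66

In-order: [6, 33, 36, 52, 66, 80, 91, 96]


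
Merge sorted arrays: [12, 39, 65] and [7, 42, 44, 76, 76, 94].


Take 7 from B
Take 12 from A
Take 39 from A
Take 42 from B
Take 44 from B
Take 65 from A

Merged: [7, 12, 39, 42, 44, 65, 76, 76, 94]


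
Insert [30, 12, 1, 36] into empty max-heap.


Insert 30: [30]
Insert 12: [30, 12]
Insert 1: [30, 12, 1]
Insert 36: [36, 30, 1, 12]

Final heap: [36, 30, 1, 12]


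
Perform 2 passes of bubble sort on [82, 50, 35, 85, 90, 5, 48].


Initial: [82, 50, 35, 85, 90, 5, 48]
Pass 1: [50, 35, 82, 85, 5, 48, 90] (4 swaps)
Pass 2: [35, 50, 82, 5, 48, 85, 90] (3 swaps)

After 2 passes: [35, 50, 82, 5, 48, 85, 90]


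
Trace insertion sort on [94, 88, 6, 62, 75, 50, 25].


Initial: [94, 88, 6, 62, 75, 50, 25]
Insert 88: [88, 94, 6, 62, 75, 50, 25]
Insert 6: [6, 88, 94, 62, 75, 50, 25]
Insert 62: [6, 62, 88, 94, 75, 50, 25]
Insert 75: [6, 62, 75, 88, 94, 50, 25]
Insert 50: [6, 50, 62, 75, 88, 94, 25]
Insert 25: [6, 25, 50, 62, 75, 88, 94]

Sorted: [6, 25, 50, 62, 75, 88, 94]


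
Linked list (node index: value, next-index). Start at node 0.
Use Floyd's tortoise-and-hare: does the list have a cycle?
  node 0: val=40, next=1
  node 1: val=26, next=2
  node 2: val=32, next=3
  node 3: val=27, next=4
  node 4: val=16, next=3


Floyd's tortoise (slow, +1) and hare (fast, +2):
  init: slow=0, fast=0
  step 1: slow=1, fast=2
  step 2: slow=2, fast=4
  step 3: slow=3, fast=4
  step 4: slow=4, fast=4
  slow == fast at node 4: cycle detected

Cycle: yes


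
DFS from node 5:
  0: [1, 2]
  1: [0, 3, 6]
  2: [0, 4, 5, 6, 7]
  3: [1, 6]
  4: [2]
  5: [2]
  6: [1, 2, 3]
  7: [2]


Visit 5, push [2]
Visit 2, push [7, 6, 4, 0]
Visit 0, push [1]
Visit 1, push [6, 3]
Visit 3, push [6]
Visit 6, push []
Visit 4, push []
Visit 7, push []

DFS order: [5, 2, 0, 1, 3, 6, 4, 7]


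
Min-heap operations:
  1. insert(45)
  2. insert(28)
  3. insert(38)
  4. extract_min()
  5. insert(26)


insert(45) -> [45]
insert(28) -> [28, 45]
insert(38) -> [28, 45, 38]
extract_min()->28, [38, 45]
insert(26) -> [26, 45, 38]

Final heap: [26, 45, 38]


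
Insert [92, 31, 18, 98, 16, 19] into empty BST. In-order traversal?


Insert 92: root
Insert 31: L from 92
Insert 18: L from 92 -> L from 31
Insert 98: R from 92
Insert 16: L from 92 -> L from 31 -> L from 18
Insert 19: L from 92 -> L from 31 -> R from 18

In-order: [16, 18, 19, 31, 92, 98]


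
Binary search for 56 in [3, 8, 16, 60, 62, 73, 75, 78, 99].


Step 1: lo=0, hi=8, mid=4, val=62
Step 2: lo=0, hi=3, mid=1, val=8
Step 3: lo=2, hi=3, mid=2, val=16
Step 4: lo=3, hi=3, mid=3, val=60

Not found


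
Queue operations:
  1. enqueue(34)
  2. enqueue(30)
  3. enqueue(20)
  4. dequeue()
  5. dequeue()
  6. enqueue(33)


enqueue(34) -> [34]
enqueue(30) -> [34, 30]
enqueue(20) -> [34, 30, 20]
dequeue()->34, [30, 20]
dequeue()->30, [20]
enqueue(33) -> [20, 33]

Final queue: [20, 33]


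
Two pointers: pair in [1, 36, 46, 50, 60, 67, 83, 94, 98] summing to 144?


lo=0(1)+hi=8(98)=99
lo=1(36)+hi=8(98)=134
lo=2(46)+hi=8(98)=144

Yes: 46+98=144


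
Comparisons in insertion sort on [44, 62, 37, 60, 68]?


Algorithm: insertion sort
Input: [44, 62, 37, 60, 68]
Sorted: [37, 44, 60, 62, 68]

6
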